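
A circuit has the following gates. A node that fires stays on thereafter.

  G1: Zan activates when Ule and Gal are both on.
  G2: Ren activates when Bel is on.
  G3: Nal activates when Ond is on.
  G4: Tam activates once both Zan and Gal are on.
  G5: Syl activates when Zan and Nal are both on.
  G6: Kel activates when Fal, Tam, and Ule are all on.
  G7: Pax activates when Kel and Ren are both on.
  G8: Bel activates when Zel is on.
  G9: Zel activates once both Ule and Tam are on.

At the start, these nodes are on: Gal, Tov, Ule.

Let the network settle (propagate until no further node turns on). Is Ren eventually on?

Ule and Gal are on, so Zan activates (G1).
Zan and Gal are on, so Tam activates (G4).
G9: Ule and Tam on → Zel on.
Zel is on, so Bel activates (G8).
G2: Bel on → Ren on.

Yes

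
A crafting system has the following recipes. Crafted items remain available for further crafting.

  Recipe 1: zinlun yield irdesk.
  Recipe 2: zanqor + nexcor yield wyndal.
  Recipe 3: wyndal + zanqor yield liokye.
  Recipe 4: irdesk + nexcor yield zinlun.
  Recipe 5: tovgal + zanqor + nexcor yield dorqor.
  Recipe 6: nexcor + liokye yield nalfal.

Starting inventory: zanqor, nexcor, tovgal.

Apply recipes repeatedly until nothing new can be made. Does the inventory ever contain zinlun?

No

zinlun would need irdesk and nexcor (Recipe 4), but irdesk is never obtained.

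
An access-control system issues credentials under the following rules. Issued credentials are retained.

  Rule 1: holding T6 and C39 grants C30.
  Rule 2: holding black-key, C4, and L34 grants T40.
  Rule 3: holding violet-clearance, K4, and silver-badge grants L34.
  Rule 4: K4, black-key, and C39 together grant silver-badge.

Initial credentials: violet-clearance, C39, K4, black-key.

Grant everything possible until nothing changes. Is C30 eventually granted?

No

C30 would need T6 and C39 (Rule 1), but T6 is never granted.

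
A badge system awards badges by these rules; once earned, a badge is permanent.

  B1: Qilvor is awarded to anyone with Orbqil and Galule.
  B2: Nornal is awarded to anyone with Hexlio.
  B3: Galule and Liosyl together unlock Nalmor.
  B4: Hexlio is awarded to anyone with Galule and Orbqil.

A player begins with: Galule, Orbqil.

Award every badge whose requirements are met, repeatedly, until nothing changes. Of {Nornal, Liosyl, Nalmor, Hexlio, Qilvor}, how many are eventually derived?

3

With Orbqil and Galule, Qilvor is earned (B1).
With Galule and Orbqil, Hexlio is earned (B4).
With Hexlio, Nornal is earned (B2).
Nornal: reached.
No rule produces Liosyl, and it is not given.
Nalmor would need Galule and Liosyl (B3), but Liosyl is never earned.
Hexlio: reached.
Qilvor: reached.
Reached: Nornal, Hexlio, and Qilvor — 3 of the 5.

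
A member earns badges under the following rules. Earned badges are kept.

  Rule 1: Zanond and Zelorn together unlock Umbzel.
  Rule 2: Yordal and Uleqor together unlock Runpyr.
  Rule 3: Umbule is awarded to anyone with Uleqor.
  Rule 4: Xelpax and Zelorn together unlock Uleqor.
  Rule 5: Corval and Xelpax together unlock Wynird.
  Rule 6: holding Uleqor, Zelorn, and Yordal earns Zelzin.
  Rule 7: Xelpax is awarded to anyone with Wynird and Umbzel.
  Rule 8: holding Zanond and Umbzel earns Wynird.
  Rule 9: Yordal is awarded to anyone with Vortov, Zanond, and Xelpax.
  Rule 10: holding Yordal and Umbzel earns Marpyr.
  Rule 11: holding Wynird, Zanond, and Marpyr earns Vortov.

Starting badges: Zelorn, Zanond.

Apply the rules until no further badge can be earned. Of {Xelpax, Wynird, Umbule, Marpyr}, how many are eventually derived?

3

With Zanond and Zelorn, Umbzel is earned (Rule 1).
With Zanond and Umbzel, Wynird is earned (Rule 8).
With Wynird and Umbzel, Xelpax is earned (Rule 7).
With Xelpax and Zelorn, Uleqor is earned (Rule 4).
With Uleqor, Umbule is earned (Rule 3).
Xelpax: reached.
Wynird: reached.
Umbule: reached.
Marpyr would need Yordal and Umbzel (Rule 10), but Yordal is never earned.
Reached: Xelpax, Wynird, and Umbule — 3 of the 4.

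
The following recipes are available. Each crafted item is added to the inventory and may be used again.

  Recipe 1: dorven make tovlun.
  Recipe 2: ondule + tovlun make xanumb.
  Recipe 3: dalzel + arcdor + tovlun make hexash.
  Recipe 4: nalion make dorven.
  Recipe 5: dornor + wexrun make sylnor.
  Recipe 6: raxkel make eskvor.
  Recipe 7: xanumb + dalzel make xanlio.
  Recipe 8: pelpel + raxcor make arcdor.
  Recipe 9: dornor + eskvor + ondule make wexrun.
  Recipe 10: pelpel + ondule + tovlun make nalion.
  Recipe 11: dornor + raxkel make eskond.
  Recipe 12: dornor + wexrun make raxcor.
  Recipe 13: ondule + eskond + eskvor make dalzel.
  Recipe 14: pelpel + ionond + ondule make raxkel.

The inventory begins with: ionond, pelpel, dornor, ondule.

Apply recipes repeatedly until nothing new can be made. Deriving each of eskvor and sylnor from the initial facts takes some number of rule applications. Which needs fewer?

eskvor

eskvor: Using Recipe 14, pelpel, ionond, and ondule make raxkel. raxkel → eskvor (Recipe 6). [2 rule applications]
sylnor: pelpel + ionond + ondule → raxkel (Recipe 14). Using Recipe 6, raxkel makes eskvor. Using Recipe 9, dornor, eskvor, and ondule make wexrun. dornor + wexrun → sylnor (Recipe 5). [4 rule applications]
eskvor needs fewer.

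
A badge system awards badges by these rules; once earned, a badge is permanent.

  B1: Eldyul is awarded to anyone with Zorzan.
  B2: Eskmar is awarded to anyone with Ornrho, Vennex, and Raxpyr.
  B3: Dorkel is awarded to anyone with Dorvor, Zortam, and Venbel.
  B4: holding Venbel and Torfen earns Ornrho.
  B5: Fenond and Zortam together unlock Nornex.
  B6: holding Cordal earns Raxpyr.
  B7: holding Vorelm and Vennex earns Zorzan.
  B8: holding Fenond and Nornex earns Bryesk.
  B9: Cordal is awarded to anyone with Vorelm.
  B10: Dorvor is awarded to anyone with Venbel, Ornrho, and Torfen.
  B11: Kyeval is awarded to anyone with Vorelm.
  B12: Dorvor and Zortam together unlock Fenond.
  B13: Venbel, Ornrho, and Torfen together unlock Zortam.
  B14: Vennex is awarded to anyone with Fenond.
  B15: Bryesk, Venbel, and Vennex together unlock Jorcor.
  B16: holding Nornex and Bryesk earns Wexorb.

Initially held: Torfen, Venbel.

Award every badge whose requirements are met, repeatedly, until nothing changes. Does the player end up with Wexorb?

With Venbel and Torfen, Ornrho is earned (B4).
With Venbel, Ornrho, and Torfen, Dorvor is earned (B10).
With Venbel, Ornrho, and Torfen, Zortam is earned (B13).
With Dorvor and Zortam, Fenond is earned (B12).
With Fenond and Zortam, Nornex is earned (B5).
With Fenond and Nornex, Bryesk is earned (B8).
With Nornex and Bryesk, Wexorb is earned (B16).

Yes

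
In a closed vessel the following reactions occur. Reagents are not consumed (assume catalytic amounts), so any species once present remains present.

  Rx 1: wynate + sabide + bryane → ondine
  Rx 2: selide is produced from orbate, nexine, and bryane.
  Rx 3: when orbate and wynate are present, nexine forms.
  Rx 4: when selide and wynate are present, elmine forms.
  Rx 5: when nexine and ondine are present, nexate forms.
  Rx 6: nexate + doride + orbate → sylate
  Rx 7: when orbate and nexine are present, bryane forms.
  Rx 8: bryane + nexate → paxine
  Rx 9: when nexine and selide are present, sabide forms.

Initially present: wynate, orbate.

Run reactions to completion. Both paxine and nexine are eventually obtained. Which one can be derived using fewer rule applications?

nexine: orbate and wynate present → nexine forms (Rx 3). [1 rule application]
paxine: orbate and wynate present → nexine forms (Rx 3). orbate and nexine present → bryane forms (Rx 7). orbate, nexine, and bryane present → selide forms (Rx 2). nexine and selide present → sabide forms (Rx 9). wynate, sabide, and bryane present → ondine forms (Rx 1). nexine and ondine present → nexate forms (Rx 5). bryane and nexate present → paxine forms (Rx 8). [7 rule applications]
nexine needs fewer.

nexine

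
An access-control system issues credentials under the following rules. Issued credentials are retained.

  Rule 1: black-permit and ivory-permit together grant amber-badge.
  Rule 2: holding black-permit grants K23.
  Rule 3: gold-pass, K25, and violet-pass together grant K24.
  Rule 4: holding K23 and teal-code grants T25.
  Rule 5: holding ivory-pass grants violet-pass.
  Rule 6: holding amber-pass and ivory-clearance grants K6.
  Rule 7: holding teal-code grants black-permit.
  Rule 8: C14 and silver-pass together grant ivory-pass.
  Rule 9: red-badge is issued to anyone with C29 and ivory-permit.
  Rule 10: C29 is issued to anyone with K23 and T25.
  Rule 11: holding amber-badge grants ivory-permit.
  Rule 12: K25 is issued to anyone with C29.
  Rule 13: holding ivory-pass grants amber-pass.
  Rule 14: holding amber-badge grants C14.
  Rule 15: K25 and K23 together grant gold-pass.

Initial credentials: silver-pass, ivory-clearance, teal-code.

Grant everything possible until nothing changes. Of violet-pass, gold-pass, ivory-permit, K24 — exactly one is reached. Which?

gold-pass

Holding teal-code grants black-permit (Rule 7).
Holding black-permit grants K23 (Rule 2).
Holding K23 and teal-code grants T25 (Rule 4).
Holding K23 and T25 grants C29 (Rule 10).
Holding C29 grants K25 (Rule 12).
Holding K25 and K23 grants gold-pass (Rule 15).
K24 would need gold-pass, K25, and violet-pass (Rule 3), but violet-pass is never granted. violet-pass would need ivory-pass (Rule 5), but ivory-pass is never granted. ivory-permit would need amber-badge (Rule 11), but amber-badge is never granted.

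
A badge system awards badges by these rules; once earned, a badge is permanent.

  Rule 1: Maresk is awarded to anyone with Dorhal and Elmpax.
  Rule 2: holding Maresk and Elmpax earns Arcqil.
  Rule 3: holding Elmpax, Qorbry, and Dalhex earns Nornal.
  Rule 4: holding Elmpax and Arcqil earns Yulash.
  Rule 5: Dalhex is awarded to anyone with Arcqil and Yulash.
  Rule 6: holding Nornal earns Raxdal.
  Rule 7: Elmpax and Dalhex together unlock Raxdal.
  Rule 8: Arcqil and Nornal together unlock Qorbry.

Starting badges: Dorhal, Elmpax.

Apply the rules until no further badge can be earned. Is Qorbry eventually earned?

No

Qorbry would need Arcqil and Nornal (Rule 8), but Nornal is never earned.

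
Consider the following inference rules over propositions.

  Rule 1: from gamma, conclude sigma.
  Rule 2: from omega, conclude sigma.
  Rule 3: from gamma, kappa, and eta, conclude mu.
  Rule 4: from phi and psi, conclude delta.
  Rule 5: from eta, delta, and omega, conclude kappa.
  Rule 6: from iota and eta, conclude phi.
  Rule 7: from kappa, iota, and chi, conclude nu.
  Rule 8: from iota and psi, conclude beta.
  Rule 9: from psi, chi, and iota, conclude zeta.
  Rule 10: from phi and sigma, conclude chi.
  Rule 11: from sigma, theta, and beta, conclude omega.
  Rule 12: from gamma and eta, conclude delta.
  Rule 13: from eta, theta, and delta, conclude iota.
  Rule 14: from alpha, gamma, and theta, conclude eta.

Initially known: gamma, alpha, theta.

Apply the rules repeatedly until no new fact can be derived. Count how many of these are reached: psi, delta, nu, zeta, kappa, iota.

2

From alpha, gamma, and theta, Rule 14 gives eta.
From gamma and eta, Rule 12 gives delta.
From eta, theta, and delta, Rule 13 gives iota.
No rule produces psi, and it is not given.
delta: reached.
nu would need kappa, iota, and chi (Rule 7), but kappa is never established.
zeta would need psi, chi, and iota (Rule 9), but psi is never established.
kappa would need eta, delta, and omega (Rule 5), but omega is never established.
iota: reached.
Reached: delta and iota — 2 of the 6.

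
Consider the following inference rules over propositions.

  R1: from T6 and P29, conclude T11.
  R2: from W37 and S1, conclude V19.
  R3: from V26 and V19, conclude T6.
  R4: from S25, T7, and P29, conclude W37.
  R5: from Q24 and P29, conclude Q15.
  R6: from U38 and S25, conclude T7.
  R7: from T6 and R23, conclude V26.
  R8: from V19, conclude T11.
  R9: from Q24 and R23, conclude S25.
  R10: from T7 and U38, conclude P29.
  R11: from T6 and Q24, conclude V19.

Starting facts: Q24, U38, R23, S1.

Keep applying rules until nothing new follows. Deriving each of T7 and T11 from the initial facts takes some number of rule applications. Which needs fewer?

T7

T7: Q24 and R23 hold, so S25 follows (R9). From U38 and S25, R6 gives T7. [2 rule applications]
T11: Q24 and R23 hold, so S25 follows (R9). U38 and S25 hold, so T7 follows (R6). From T7 and U38, R10 gives P29. From S25, T7, and P29, R4 gives W37. W37 and S1 hold, so V19 follows (R2). V19 holds, so T11 follows (R8). [6 rule applications]
T7 needs fewer.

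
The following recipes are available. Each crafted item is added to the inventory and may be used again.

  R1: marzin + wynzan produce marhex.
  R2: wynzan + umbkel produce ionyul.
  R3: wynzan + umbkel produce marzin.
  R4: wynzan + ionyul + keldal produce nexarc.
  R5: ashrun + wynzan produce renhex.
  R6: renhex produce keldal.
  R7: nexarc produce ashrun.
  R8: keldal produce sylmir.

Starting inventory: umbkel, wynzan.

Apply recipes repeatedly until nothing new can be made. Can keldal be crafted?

No

keldal would need renhex (R6), but renhex is never obtained.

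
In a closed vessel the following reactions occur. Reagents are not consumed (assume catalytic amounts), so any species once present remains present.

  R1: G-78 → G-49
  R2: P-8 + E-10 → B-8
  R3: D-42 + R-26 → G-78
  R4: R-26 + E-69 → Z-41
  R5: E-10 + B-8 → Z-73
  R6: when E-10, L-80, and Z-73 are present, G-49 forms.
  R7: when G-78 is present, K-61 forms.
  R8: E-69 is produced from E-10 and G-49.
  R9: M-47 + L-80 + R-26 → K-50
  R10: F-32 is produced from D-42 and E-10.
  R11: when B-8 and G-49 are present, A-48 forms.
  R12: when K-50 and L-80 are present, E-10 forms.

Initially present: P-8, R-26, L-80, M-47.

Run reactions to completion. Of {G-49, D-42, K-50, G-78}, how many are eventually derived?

2

M-47, L-80, and R-26 present → K-50 forms (R9).
K-50 and L-80 present → E-10 forms (R12).
P-8 and E-10 present → B-8 forms (R2).
E-10 and B-8 present → Z-73 forms (R5).
E-10, L-80, and Z-73 present → G-49 forms (R6).
G-49: reached.
No rule produces D-42, and it is not given.
K-50: reached.
G-78 would need D-42 and R-26 (R3), but D-42 never forms.
Reached: G-49 and K-50 — 2 of the 4.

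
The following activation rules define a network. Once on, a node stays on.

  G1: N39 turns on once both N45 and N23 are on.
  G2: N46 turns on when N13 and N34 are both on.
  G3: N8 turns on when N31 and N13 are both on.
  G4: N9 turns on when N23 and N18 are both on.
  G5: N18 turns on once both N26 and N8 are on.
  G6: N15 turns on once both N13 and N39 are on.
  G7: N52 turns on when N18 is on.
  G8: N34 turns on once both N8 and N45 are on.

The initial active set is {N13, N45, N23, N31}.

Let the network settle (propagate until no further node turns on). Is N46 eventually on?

Yes

N31 and N13 are on, so N8 turns on (G3).
G8: N8 and N45 on → N34 on.
N13 and N34 are on, so N46 turns on (G2).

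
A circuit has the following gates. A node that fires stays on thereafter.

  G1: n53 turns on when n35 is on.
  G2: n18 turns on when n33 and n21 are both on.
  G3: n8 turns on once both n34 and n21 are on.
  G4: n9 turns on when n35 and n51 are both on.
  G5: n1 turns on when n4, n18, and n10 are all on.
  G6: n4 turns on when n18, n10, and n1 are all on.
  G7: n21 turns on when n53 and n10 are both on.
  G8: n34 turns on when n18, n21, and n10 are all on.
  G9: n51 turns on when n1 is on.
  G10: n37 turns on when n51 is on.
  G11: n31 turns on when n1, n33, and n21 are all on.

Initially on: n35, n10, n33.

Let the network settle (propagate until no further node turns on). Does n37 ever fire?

n37 would need n51 (G10), but n51 never turns on.

No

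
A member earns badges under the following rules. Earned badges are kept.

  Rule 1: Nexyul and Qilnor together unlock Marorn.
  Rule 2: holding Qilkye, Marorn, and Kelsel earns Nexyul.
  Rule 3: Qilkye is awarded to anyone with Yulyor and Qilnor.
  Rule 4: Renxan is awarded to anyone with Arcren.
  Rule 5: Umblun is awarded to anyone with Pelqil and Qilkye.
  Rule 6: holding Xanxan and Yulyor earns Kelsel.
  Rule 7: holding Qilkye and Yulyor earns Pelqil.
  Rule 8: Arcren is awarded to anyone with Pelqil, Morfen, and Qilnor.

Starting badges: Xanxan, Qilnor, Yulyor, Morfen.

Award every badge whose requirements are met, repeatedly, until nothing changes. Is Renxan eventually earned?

With Yulyor and Qilnor, Qilkye is earned (Rule 3).
With Qilkye and Yulyor, Pelqil is earned (Rule 7).
With Pelqil, Morfen, and Qilnor, Arcren is earned (Rule 8).
With Arcren, Renxan is earned (Rule 4).

Yes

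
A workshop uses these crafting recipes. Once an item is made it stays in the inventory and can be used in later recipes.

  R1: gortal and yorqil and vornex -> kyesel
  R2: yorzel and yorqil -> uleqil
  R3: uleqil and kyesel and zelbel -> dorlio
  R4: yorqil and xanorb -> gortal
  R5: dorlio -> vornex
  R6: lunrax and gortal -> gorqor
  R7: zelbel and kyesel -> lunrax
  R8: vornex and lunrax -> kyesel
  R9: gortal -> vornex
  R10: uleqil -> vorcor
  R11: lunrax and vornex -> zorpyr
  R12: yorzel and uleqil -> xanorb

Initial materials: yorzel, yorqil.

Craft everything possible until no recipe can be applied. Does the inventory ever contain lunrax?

lunrax would need zelbel and kyesel (R7), but zelbel is never obtained.

No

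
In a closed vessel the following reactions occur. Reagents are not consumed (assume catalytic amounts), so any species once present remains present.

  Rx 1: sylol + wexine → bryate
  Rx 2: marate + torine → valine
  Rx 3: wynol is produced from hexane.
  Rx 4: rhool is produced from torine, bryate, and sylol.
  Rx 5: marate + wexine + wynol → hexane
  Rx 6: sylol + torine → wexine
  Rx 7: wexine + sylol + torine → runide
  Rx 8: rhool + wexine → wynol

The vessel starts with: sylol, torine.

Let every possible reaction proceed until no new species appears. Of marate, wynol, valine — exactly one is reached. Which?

wynol

sylol and torine present → wexine forms (Rx 6).
sylol and wexine present → bryate forms (Rx 1).
torine, bryate, and sylol present → rhool forms (Rx 4).
rhool and wexine present → wynol forms (Rx 8).
No rule produces marate, and it is not given. valine would need marate and torine (Rx 2), but marate never forms.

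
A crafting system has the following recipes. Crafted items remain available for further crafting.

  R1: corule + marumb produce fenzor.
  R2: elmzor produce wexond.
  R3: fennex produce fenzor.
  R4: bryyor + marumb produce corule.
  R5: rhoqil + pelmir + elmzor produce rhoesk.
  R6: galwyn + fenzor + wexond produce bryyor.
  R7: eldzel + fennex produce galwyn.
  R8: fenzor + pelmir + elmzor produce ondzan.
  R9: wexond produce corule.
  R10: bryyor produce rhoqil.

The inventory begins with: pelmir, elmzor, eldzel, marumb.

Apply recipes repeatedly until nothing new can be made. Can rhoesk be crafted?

rhoesk would need rhoqil, pelmir, and elmzor (R5), but rhoqil is never obtained.

No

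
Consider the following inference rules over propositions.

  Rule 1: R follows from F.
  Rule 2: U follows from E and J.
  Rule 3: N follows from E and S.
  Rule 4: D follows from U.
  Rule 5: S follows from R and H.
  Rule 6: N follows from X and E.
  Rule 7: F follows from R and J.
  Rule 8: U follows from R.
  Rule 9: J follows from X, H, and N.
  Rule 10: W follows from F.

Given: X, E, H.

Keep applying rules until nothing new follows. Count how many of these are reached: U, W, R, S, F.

From X and E, Rule 6 gives N.
From X, H, and N, Rule 9 gives J.
E and J hold, so U follows (Rule 2).
U: reached.
W would need F (Rule 10), but F is never established.
R would need F (Rule 1), but F is never established.
S would need R and H (Rule 5), but R is never established.
F would need R and J (Rule 7), but R is never established.
Reached: U — 1 of the 5.

1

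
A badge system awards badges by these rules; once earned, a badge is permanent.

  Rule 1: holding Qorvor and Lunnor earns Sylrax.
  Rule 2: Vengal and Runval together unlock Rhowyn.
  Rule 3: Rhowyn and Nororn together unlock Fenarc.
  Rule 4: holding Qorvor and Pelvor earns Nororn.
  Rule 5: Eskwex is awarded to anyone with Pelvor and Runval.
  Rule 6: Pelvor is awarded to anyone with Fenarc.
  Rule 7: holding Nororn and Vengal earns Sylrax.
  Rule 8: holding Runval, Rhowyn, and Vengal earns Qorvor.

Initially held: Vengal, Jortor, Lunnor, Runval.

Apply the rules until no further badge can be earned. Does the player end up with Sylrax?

With Vengal and Runval, Rhowyn is earned (Rule 2).
With Runval, Rhowyn, and Vengal, Qorvor is earned (Rule 8).
With Qorvor and Lunnor, Sylrax is earned (Rule 1).

Yes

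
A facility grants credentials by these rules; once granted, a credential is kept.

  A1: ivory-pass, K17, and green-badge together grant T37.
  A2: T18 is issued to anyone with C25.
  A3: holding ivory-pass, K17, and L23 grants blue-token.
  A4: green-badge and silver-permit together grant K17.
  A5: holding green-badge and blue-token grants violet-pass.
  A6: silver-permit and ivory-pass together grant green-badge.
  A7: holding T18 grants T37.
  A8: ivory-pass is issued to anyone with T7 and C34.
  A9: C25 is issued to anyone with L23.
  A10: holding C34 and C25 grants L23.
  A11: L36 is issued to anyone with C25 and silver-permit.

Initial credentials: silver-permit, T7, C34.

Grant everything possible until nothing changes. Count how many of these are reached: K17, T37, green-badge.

3

Holding T7 and C34 grants ivory-pass (A8).
Holding silver-permit and ivory-pass grants green-badge (A6).
Holding green-badge and silver-permit grants K17 (A4).
Holding ivory-pass, K17, and green-badge grants T37 (A1).
K17: reached.
T37: reached.
green-badge: reached.
All 3 are reached.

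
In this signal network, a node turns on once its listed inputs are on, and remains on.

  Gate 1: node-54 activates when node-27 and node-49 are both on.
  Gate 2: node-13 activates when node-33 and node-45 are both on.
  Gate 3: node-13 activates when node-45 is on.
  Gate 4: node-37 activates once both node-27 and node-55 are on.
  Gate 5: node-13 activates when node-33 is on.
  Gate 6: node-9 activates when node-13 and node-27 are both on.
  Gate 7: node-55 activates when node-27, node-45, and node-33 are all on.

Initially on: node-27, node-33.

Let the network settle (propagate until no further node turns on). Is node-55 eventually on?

node-55 would need node-27, node-45, and node-33 (Gate 7), but node-45 never turns on.

No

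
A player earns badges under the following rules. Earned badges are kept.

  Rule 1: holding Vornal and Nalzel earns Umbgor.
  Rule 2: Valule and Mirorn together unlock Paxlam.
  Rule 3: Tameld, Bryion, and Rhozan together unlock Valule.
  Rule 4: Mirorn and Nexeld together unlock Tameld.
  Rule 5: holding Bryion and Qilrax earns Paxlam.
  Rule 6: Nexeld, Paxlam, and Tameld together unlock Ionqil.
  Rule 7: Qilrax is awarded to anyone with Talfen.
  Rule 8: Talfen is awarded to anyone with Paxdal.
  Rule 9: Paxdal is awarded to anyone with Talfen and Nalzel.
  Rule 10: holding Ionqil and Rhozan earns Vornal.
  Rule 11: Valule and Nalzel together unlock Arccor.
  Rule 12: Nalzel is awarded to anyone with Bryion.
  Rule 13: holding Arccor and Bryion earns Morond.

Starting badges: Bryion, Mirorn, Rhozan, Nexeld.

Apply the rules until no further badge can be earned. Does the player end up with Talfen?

No

Talfen would need Paxdal (Rule 8), but Paxdal is never earned.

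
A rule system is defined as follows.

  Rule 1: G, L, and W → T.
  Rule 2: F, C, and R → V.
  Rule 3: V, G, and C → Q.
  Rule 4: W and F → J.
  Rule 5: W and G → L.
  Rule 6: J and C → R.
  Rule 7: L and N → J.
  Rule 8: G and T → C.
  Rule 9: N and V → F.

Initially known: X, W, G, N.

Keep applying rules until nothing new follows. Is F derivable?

No

F would need N and V (Rule 9), but V is never established.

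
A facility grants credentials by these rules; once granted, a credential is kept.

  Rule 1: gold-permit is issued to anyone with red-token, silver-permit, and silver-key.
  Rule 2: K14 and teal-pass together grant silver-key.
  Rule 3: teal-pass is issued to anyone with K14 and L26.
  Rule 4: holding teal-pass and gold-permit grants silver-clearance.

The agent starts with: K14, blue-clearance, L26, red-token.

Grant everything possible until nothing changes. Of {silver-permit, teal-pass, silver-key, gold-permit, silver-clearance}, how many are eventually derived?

Holding K14 and L26 grants teal-pass (Rule 3).
Holding K14 and teal-pass grants silver-key (Rule 2).
No rule produces silver-permit, and it is not given.
teal-pass: reached.
silver-key: reached.
gold-permit would need red-token, silver-permit, and silver-key (Rule 1), but silver-permit is never granted.
silver-clearance would need teal-pass and gold-permit (Rule 4), but gold-permit is never granted.
Reached: teal-pass and silver-key — 2 of the 5.

2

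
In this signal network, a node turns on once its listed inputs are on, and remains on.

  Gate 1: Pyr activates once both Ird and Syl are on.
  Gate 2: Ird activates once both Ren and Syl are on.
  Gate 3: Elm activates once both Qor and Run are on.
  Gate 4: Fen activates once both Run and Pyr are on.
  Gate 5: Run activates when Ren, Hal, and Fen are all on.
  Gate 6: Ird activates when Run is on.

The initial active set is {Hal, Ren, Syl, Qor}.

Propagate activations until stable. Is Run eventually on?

Run would need Ren, Hal, and Fen (Gate 5), but Fen never turns on.

No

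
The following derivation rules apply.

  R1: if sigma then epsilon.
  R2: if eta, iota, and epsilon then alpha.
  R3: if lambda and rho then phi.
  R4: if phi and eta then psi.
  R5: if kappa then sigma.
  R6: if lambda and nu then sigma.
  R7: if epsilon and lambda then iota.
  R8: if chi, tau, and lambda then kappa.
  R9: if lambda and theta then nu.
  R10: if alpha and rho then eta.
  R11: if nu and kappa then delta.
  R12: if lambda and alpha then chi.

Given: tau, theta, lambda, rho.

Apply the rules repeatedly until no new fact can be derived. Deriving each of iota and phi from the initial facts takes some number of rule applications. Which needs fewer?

phi

phi: From lambda and rho, R3 gives phi. [1 rule application]
iota: From lambda and theta, R9 gives nu. lambda and nu hold, so sigma follows (R6). sigma holds, so epsilon follows (R1). From epsilon and lambda, R7 gives iota. [4 rule applications]
phi needs fewer.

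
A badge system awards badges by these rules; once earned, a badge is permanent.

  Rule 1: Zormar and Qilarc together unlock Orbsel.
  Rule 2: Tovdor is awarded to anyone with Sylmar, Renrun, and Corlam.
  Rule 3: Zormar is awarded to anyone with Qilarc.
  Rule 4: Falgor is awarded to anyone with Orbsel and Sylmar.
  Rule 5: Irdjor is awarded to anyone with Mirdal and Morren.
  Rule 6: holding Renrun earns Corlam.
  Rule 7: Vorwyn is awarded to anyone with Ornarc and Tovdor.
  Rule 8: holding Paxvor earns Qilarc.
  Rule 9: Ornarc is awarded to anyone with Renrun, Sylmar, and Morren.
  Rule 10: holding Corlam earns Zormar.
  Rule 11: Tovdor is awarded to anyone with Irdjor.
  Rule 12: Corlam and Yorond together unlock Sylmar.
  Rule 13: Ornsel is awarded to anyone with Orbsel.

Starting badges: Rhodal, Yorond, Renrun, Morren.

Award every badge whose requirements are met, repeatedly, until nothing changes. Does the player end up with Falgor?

Falgor would need Orbsel and Sylmar (Rule 4), but Orbsel is never earned.

No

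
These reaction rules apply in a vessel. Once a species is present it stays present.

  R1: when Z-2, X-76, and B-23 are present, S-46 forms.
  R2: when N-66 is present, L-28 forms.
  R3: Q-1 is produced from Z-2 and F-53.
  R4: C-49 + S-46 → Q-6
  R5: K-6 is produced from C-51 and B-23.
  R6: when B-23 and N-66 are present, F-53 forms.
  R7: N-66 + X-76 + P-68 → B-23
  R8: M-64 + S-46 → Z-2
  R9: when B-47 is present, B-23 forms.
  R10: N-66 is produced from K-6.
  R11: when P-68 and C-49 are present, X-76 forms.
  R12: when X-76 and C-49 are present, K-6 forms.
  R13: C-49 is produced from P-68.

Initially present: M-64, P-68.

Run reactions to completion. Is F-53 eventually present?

P-68 present → C-49 forms (R13).
P-68 and C-49 present → X-76 forms (R11).
X-76 and C-49 present → K-6 forms (R12).
K-6 present → N-66 forms (R10).
N-66, X-76, and P-68 present → B-23 forms (R7).
B-23 and N-66 present → F-53 forms (R6).

Yes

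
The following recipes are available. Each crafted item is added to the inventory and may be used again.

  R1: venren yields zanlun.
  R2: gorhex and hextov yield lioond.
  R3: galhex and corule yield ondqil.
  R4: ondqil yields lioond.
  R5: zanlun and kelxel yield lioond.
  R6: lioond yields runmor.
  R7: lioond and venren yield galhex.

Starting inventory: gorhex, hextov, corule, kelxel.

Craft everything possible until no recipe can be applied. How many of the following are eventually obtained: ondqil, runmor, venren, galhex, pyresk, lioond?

gorhex and hextov → lioond (R2).
lioond → runmor (R6).
ondqil would need galhex and corule (R3), but galhex is never obtained.
runmor: reached.
No rule produces venren, and it is not given.
galhex would need lioond and venren (R7), but venren is never obtained.
No rule produces pyresk, and it is not given.
lioond: reached.
Reached: runmor and lioond — 2 of the 6.

2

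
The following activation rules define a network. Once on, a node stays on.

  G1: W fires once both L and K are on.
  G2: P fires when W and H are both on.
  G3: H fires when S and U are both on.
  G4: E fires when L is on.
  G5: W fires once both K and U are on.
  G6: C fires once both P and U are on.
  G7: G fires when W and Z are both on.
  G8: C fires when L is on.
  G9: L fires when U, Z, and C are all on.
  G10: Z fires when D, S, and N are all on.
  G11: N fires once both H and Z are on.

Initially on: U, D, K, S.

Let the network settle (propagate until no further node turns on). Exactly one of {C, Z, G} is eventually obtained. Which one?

C

G5: K and U on → W on.
G3: S and U on → H on.
W and H are on, so P fires (G2).
P and U are on, so C fires (G6).
G would need W and Z (G7), but Z never turns on. Z would need D, S, and N (G10), but N never turns on.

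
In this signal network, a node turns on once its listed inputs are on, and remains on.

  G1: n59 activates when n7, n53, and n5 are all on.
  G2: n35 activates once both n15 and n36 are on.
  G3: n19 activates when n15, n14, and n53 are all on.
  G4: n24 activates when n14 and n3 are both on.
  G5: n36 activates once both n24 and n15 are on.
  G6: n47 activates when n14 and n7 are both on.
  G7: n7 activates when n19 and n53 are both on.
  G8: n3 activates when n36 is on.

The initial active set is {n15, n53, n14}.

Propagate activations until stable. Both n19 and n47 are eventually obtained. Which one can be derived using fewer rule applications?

n19: G3: n15, n14, and n53 on → n19 on. [1 rule application]
n47: G3: n15, n14, and n53 on → n19 on. n19 and n53 are on, so n7 activates (G7). n14 and n7 are on, so n47 activates (G6). [3 rule applications]
n19 needs fewer.

n19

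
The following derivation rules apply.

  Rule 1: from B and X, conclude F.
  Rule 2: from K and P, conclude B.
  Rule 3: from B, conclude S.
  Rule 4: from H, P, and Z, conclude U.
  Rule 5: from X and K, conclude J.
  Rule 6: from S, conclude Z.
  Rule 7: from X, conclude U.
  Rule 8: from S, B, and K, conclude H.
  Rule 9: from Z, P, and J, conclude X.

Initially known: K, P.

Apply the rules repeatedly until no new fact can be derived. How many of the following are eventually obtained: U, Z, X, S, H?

K and P hold, so B follows (Rule 2).
B holds, so S follows (Rule 3).
S, B, and K hold, so H follows (Rule 8).
From S, Rule 6 gives Z.
H, P, and Z hold, so U follows (Rule 4).
U: reached.
Z: reached.
X would need Z, P, and J (Rule 9), but J is never established.
S: reached.
H: reached.
Reached: U, Z, S, and H — 4 of the 5.

4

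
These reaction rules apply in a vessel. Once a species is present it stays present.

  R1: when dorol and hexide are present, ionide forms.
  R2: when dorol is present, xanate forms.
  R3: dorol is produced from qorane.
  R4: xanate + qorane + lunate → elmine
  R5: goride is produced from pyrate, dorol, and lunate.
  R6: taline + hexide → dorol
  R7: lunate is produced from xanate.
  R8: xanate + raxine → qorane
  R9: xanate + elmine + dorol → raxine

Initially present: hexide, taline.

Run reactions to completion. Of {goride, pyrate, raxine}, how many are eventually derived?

goride would need pyrate, dorol, and lunate (R5), but pyrate never forms.
No rule produces pyrate, and it is not given.
raxine would need xanate, elmine, and dorol (R9), but elmine never forms.
None of the 3 are reached.

0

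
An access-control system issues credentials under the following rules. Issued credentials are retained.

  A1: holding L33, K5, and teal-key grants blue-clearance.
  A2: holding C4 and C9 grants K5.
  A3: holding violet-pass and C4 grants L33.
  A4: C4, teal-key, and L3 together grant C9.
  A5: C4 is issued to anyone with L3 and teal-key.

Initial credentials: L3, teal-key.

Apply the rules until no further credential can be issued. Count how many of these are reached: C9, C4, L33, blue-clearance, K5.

Holding L3 and teal-key grants C4 (A5).
Holding C4, teal-key, and L3 grants C9 (A4).
Holding C4 and C9 grants K5 (A2).
C9: reached.
C4: reached.
L33 would need violet-pass and C4 (A3), but violet-pass is never granted.
blue-clearance would need L33, K5, and teal-key (A1), but L33 is never granted.
K5: reached.
Reached: C9, C4, and K5 — 3 of the 5.

3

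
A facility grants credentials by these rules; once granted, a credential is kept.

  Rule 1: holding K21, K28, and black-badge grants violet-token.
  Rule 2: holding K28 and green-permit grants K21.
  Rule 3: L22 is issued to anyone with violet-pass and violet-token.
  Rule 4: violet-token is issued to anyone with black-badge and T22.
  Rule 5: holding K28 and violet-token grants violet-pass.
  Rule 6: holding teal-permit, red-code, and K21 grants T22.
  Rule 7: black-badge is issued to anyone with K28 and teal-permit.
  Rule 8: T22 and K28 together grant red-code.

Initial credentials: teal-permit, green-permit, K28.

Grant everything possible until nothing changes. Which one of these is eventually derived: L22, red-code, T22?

L22

Holding K28 and teal-permit grants black-badge (Rule 7).
Holding K28 and green-permit grants K21 (Rule 2).
Holding K21, K28, and black-badge grants violet-token (Rule 1).
Holding K28 and violet-token grants violet-pass (Rule 5).
Holding violet-pass and violet-token grants L22 (Rule 3).
red-code would need T22 and K28 (Rule 8), but T22 is never granted. T22 would need teal-permit, red-code, and K21 (Rule 6), but red-code is never granted.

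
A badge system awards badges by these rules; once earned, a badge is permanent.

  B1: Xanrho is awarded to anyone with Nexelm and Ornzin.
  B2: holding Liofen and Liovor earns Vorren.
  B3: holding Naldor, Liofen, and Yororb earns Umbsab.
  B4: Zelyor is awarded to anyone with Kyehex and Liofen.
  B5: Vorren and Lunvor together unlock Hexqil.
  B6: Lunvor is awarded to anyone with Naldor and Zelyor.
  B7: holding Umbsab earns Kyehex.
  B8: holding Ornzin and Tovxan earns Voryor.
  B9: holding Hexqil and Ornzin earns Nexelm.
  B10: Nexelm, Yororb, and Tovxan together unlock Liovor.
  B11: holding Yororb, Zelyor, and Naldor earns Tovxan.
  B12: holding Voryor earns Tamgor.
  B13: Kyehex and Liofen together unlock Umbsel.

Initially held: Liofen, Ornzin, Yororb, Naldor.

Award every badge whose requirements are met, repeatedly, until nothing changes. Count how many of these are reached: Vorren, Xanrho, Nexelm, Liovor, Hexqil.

Vorren would need Liofen and Liovor (B2), but Liovor is never earned.
Xanrho would need Nexelm and Ornzin (B1), but Nexelm is never earned.
Nexelm would need Hexqil and Ornzin (B9), but Hexqil is never earned.
Liovor would need Nexelm, Yororb, and Tovxan (B10), but Nexelm is never earned.
Hexqil would need Vorren and Lunvor (B5), but Vorren is never earned.
None of the 5 are reached.

0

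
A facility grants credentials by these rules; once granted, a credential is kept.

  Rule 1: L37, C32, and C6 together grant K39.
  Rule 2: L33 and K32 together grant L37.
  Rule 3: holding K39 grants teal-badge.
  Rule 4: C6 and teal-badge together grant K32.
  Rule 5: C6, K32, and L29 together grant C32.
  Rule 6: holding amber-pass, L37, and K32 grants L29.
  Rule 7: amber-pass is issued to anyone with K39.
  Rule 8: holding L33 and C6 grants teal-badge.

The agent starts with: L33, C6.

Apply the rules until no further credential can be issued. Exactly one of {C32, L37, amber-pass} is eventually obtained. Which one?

Holding L33 and C6 grants teal-badge (Rule 8).
Holding C6 and teal-badge grants K32 (Rule 4).
Holding L33 and K32 grants L37 (Rule 2).
amber-pass would need K39 (Rule 7), but K39 is never granted. C32 would need C6, K32, and L29 (Rule 5), but L29 is never granted.

L37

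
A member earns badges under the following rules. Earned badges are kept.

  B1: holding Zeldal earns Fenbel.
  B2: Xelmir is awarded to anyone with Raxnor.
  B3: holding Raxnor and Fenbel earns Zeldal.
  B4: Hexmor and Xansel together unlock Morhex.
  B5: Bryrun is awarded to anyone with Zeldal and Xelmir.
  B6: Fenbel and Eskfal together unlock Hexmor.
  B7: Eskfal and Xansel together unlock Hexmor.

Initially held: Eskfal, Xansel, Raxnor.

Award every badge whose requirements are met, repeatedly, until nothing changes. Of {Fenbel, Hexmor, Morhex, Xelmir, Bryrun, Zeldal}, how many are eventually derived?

3

With Eskfal and Xansel, Hexmor is earned (B7).
With Raxnor, Xelmir is earned (B2).
With Hexmor and Xansel, Morhex is earned (B4).
Fenbel would need Zeldal (B1), but Zeldal is never earned.
Hexmor: reached.
Morhex: reached.
Xelmir: reached.
Bryrun would need Zeldal and Xelmir (B5), but Zeldal is never earned.
Zeldal would need Raxnor and Fenbel (B3), but Fenbel is never earned.
Reached: Hexmor, Morhex, and Xelmir — 3 of the 6.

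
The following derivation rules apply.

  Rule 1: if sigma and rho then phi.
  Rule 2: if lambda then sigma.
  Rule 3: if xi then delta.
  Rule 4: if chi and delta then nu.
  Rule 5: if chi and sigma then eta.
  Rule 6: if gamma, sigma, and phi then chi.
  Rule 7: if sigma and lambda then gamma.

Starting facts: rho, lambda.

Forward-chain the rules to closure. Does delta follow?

delta would need xi (Rule 3), but xi is never established.

No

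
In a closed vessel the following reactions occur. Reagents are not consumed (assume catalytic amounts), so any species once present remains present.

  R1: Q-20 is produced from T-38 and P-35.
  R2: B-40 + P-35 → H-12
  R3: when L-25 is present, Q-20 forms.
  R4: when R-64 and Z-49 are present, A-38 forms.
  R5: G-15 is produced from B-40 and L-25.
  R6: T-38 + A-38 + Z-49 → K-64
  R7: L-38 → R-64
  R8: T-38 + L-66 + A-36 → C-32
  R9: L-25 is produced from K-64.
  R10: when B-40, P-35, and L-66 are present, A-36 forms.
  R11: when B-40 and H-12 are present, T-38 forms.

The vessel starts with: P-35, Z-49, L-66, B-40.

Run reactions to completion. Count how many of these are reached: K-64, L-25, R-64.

0

K-64 would need T-38, A-38, and Z-49 (R6), but A-38 never forms.
L-25 would need K-64 (R9), but K-64 never forms.
R-64 would need L-38 (R7), but L-38 never forms.
None of the 3 are reached.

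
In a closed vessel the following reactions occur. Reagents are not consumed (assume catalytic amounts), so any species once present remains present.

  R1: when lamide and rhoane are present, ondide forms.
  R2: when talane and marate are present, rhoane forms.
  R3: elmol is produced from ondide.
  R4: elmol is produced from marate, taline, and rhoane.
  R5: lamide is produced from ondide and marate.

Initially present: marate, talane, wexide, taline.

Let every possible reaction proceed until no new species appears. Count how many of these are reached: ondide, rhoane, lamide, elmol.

2

talane and marate present → rhoane forms (R2).
marate, taline, and rhoane present → elmol forms (R4).
ondide would need lamide and rhoane (R1), but lamide never forms.
rhoane: reached.
lamide would need ondide and marate (R5), but ondide never forms.
elmol: reached.
Reached: rhoane and elmol — 2 of the 4.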